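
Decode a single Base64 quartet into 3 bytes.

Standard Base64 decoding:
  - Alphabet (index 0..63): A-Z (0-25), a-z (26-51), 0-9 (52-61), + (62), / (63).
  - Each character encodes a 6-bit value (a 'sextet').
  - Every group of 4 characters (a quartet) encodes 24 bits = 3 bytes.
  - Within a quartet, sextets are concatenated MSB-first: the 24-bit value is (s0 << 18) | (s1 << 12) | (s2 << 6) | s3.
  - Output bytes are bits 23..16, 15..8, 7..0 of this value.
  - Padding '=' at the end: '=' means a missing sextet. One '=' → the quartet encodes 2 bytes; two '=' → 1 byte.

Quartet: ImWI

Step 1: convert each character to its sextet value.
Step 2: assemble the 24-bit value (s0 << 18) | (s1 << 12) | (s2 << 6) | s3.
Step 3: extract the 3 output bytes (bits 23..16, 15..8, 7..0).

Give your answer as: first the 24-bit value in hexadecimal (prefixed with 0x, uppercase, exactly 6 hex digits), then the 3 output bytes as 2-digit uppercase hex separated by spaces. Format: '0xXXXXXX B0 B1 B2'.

Sextets: I=8, m=38, W=22, I=8
24-bit: (8<<18) | (38<<12) | (22<<6) | 8
      = 0x200000 | 0x026000 | 0x000580 | 0x000008
      = 0x226588
Bytes: (v>>16)&0xFF=22, (v>>8)&0xFF=65, v&0xFF=88

Answer: 0x226588 22 65 88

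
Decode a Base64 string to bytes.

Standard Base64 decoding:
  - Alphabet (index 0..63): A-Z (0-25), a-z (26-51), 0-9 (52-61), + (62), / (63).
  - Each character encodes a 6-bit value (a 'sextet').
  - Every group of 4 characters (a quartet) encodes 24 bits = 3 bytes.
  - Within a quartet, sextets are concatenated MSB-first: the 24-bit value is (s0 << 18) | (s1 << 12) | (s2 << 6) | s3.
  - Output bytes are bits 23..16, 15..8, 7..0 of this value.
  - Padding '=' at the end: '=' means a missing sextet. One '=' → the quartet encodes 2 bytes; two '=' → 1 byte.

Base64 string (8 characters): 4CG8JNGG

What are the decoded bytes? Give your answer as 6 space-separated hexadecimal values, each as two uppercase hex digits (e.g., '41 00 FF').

After char 0 ('4'=56): chars_in_quartet=1 acc=0x38 bytes_emitted=0
After char 1 ('C'=2): chars_in_quartet=2 acc=0xE02 bytes_emitted=0
After char 2 ('G'=6): chars_in_quartet=3 acc=0x38086 bytes_emitted=0
After char 3 ('8'=60): chars_in_quartet=4 acc=0xE021BC -> emit E0 21 BC, reset; bytes_emitted=3
After char 4 ('J'=9): chars_in_quartet=1 acc=0x9 bytes_emitted=3
After char 5 ('N'=13): chars_in_quartet=2 acc=0x24D bytes_emitted=3
After char 6 ('G'=6): chars_in_quartet=3 acc=0x9346 bytes_emitted=3
After char 7 ('G'=6): chars_in_quartet=4 acc=0x24D186 -> emit 24 D1 86, reset; bytes_emitted=6

Answer: E0 21 BC 24 D1 86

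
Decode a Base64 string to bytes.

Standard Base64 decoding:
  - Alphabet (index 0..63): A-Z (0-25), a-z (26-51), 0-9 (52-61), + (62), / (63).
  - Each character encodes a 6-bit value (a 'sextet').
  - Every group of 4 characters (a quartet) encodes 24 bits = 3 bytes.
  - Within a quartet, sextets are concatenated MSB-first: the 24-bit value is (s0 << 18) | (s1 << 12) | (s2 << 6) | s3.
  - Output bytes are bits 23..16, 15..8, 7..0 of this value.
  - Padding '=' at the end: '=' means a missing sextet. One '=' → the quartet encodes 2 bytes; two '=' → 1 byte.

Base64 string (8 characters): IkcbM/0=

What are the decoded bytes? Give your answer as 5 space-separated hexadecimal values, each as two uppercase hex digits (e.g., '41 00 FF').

After char 0 ('I'=8): chars_in_quartet=1 acc=0x8 bytes_emitted=0
After char 1 ('k'=36): chars_in_quartet=2 acc=0x224 bytes_emitted=0
After char 2 ('c'=28): chars_in_quartet=3 acc=0x891C bytes_emitted=0
After char 3 ('b'=27): chars_in_quartet=4 acc=0x22471B -> emit 22 47 1B, reset; bytes_emitted=3
After char 4 ('M'=12): chars_in_quartet=1 acc=0xC bytes_emitted=3
After char 5 ('/'=63): chars_in_quartet=2 acc=0x33F bytes_emitted=3
After char 6 ('0'=52): chars_in_quartet=3 acc=0xCFF4 bytes_emitted=3
Padding '=': partial quartet acc=0xCFF4 -> emit 33 FD; bytes_emitted=5

Answer: 22 47 1B 33 FD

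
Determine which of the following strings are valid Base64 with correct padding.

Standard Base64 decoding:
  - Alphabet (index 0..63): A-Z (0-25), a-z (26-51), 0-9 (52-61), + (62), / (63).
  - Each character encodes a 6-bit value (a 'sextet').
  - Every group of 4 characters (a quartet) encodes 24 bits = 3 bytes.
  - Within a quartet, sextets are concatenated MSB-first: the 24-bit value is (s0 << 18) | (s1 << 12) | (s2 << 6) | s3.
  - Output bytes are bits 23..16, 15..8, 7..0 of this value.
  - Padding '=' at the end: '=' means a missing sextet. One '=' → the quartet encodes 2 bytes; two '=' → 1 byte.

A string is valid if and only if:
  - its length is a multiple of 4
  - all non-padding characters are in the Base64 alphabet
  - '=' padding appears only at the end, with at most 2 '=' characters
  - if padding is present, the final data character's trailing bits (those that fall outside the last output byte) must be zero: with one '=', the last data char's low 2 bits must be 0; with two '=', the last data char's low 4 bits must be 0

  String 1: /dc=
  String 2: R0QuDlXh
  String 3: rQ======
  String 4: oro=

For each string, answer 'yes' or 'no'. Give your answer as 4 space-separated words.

Answer: yes yes no yes

Derivation:
String 1: '/dc=' → valid
String 2: 'R0QuDlXh' → valid
String 3: 'rQ======' → invalid (6 pad chars (max 2))
String 4: 'oro=' → valid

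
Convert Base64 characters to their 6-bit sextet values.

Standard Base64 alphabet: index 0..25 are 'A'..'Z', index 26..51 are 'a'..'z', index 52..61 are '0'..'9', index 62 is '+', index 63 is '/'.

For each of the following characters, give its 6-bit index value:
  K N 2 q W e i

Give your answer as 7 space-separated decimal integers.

Answer: 10 13 54 42 22 30 34

Derivation:
'K': A..Z range, ord('K') − ord('A') = 10
'N': A..Z range, ord('N') − ord('A') = 13
'2': 0..9 range, 52 + ord('2') − ord('0') = 54
'q': a..z range, 26 + ord('q') − ord('a') = 42
'W': A..Z range, ord('W') − ord('A') = 22
'e': a..z range, 26 + ord('e') − ord('a') = 30
'i': a..z range, 26 + ord('i') − ord('a') = 34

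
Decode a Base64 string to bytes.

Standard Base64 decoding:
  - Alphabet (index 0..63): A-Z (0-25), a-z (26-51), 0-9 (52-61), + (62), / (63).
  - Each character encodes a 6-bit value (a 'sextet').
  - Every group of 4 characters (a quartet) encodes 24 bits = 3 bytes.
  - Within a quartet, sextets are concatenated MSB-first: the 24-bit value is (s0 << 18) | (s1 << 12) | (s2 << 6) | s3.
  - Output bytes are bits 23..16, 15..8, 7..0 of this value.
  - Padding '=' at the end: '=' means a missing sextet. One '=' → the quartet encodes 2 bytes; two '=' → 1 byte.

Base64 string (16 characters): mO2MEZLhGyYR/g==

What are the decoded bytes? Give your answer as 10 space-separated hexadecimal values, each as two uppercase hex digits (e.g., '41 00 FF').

Answer: 98 ED 8C 11 92 E1 1B 26 11 FE

Derivation:
After char 0 ('m'=38): chars_in_quartet=1 acc=0x26 bytes_emitted=0
After char 1 ('O'=14): chars_in_quartet=2 acc=0x98E bytes_emitted=0
After char 2 ('2'=54): chars_in_quartet=3 acc=0x263B6 bytes_emitted=0
After char 3 ('M'=12): chars_in_quartet=4 acc=0x98ED8C -> emit 98 ED 8C, reset; bytes_emitted=3
After char 4 ('E'=4): chars_in_quartet=1 acc=0x4 bytes_emitted=3
After char 5 ('Z'=25): chars_in_quartet=2 acc=0x119 bytes_emitted=3
After char 6 ('L'=11): chars_in_quartet=3 acc=0x464B bytes_emitted=3
After char 7 ('h'=33): chars_in_quartet=4 acc=0x1192E1 -> emit 11 92 E1, reset; bytes_emitted=6
After char 8 ('G'=6): chars_in_quartet=1 acc=0x6 bytes_emitted=6
After char 9 ('y'=50): chars_in_quartet=2 acc=0x1B2 bytes_emitted=6
After char 10 ('Y'=24): chars_in_quartet=3 acc=0x6C98 bytes_emitted=6
After char 11 ('R'=17): chars_in_quartet=4 acc=0x1B2611 -> emit 1B 26 11, reset; bytes_emitted=9
After char 12 ('/'=63): chars_in_quartet=1 acc=0x3F bytes_emitted=9
After char 13 ('g'=32): chars_in_quartet=2 acc=0xFE0 bytes_emitted=9
Padding '==': partial quartet acc=0xFE0 -> emit FE; bytes_emitted=10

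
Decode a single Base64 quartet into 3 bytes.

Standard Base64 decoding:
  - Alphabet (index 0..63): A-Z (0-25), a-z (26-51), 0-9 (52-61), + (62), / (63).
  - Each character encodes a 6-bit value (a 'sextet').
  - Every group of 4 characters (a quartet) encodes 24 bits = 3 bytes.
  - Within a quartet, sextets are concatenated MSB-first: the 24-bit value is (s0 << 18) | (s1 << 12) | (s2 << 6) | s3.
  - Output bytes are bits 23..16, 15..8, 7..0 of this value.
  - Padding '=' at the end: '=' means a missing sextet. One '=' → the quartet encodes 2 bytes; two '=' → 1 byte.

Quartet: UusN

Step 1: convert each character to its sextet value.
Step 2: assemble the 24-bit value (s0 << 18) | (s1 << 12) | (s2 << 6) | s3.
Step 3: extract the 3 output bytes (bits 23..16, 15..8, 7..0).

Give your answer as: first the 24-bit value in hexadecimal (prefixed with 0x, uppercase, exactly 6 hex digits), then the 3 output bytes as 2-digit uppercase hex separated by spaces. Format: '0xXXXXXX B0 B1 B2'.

Answer: 0x52EB0D 52 EB 0D

Derivation:
Sextets: U=20, u=46, s=44, N=13
24-bit: (20<<18) | (46<<12) | (44<<6) | 13
      = 0x500000 | 0x02E000 | 0x000B00 | 0x00000D
      = 0x52EB0D
Bytes: (v>>16)&0xFF=52, (v>>8)&0xFF=EB, v&0xFF=0D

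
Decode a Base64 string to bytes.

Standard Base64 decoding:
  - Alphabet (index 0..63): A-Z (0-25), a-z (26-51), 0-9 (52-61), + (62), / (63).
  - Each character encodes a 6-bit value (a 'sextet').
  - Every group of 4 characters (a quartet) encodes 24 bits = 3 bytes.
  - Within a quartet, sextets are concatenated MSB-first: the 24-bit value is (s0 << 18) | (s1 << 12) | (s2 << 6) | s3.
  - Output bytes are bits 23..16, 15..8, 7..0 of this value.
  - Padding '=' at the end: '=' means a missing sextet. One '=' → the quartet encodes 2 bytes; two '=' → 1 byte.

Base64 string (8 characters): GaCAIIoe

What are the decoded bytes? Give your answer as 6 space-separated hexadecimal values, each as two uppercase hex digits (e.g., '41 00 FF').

Answer: 19 A0 80 20 8A 1E

Derivation:
After char 0 ('G'=6): chars_in_quartet=1 acc=0x6 bytes_emitted=0
After char 1 ('a'=26): chars_in_quartet=2 acc=0x19A bytes_emitted=0
After char 2 ('C'=2): chars_in_quartet=3 acc=0x6682 bytes_emitted=0
After char 3 ('A'=0): chars_in_quartet=4 acc=0x19A080 -> emit 19 A0 80, reset; bytes_emitted=3
After char 4 ('I'=8): chars_in_quartet=1 acc=0x8 bytes_emitted=3
After char 5 ('I'=8): chars_in_quartet=2 acc=0x208 bytes_emitted=3
After char 6 ('o'=40): chars_in_quartet=3 acc=0x8228 bytes_emitted=3
After char 7 ('e'=30): chars_in_quartet=4 acc=0x208A1E -> emit 20 8A 1E, reset; bytes_emitted=6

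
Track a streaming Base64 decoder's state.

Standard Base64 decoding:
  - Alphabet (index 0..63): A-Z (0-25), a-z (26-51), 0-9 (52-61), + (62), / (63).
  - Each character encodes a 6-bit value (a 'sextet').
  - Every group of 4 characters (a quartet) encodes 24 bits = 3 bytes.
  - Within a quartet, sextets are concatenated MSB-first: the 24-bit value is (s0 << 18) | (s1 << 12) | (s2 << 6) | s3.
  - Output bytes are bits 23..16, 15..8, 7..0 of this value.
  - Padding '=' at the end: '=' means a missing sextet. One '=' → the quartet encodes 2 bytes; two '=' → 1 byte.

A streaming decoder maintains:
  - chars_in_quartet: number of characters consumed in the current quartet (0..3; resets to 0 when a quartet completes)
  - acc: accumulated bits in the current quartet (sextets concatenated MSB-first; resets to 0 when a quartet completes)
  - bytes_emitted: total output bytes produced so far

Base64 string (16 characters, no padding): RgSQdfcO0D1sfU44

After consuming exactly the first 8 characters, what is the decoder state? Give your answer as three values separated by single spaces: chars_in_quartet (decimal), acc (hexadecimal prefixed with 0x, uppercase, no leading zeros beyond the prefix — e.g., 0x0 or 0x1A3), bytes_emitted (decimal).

After char 0 ('R'=17): chars_in_quartet=1 acc=0x11 bytes_emitted=0
After char 1 ('g'=32): chars_in_quartet=2 acc=0x460 bytes_emitted=0
After char 2 ('S'=18): chars_in_quartet=3 acc=0x11812 bytes_emitted=0
After char 3 ('Q'=16): chars_in_quartet=4 acc=0x460490 -> emit 46 04 90, reset; bytes_emitted=3
After char 4 ('d'=29): chars_in_quartet=1 acc=0x1D bytes_emitted=3
After char 5 ('f'=31): chars_in_quartet=2 acc=0x75F bytes_emitted=3
After char 6 ('c'=28): chars_in_quartet=3 acc=0x1D7DC bytes_emitted=3
After char 7 ('O'=14): chars_in_quartet=4 acc=0x75F70E -> emit 75 F7 0E, reset; bytes_emitted=6

Answer: 0 0x0 6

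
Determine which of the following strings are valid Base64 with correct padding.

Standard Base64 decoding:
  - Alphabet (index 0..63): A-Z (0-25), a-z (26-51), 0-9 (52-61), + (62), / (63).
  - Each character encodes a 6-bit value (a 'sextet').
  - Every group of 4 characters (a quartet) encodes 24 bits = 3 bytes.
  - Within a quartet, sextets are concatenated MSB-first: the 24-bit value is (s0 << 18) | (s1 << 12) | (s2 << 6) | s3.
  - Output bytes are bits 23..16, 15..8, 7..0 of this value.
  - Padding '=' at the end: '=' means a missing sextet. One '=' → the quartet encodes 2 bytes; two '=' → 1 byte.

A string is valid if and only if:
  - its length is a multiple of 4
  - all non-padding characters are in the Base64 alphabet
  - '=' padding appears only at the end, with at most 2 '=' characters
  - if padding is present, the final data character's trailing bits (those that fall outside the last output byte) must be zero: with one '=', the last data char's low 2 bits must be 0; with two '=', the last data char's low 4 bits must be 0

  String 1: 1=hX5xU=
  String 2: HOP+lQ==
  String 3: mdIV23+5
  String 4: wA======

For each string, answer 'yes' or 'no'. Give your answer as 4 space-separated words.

String 1: '1=hX5xU=' → invalid (bad char(s): ['=']; '=' in middle)
String 2: 'HOP+lQ==' → valid
String 3: 'mdIV23+5' → valid
String 4: 'wA======' → invalid (6 pad chars (max 2))

Answer: no yes yes no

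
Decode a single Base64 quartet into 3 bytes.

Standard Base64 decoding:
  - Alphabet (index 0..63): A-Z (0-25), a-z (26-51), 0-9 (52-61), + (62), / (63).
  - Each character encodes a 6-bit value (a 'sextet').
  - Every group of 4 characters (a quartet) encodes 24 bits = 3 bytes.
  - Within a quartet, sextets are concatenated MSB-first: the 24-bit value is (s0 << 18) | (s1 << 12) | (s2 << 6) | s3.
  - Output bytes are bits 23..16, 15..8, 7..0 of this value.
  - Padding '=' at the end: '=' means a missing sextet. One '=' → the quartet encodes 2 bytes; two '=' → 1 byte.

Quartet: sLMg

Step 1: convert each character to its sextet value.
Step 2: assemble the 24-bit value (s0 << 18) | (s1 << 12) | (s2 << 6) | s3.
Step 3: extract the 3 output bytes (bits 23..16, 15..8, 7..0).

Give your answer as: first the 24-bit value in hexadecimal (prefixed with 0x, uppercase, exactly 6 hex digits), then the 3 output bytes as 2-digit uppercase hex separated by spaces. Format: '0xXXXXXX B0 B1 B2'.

Answer: 0xB0B320 B0 B3 20

Derivation:
Sextets: s=44, L=11, M=12, g=32
24-bit: (44<<18) | (11<<12) | (12<<6) | 32
      = 0xB00000 | 0x00B000 | 0x000300 | 0x000020
      = 0xB0B320
Bytes: (v>>16)&0xFF=B0, (v>>8)&0xFF=B3, v&0xFF=20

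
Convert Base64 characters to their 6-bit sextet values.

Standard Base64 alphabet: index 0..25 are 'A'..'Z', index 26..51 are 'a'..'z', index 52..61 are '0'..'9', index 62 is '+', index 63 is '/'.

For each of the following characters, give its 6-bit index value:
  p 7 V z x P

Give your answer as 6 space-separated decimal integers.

'p': a..z range, 26 + ord('p') − ord('a') = 41
'7': 0..9 range, 52 + ord('7') − ord('0') = 59
'V': A..Z range, ord('V') − ord('A') = 21
'z': a..z range, 26 + ord('z') − ord('a') = 51
'x': a..z range, 26 + ord('x') − ord('a') = 49
'P': A..Z range, ord('P') − ord('A') = 15

Answer: 41 59 21 51 49 15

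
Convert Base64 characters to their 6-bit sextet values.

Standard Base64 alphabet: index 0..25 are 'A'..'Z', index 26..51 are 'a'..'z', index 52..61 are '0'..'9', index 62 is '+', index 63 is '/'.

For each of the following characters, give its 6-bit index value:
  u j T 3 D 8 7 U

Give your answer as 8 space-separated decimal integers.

'u': a..z range, 26 + ord('u') − ord('a') = 46
'j': a..z range, 26 + ord('j') − ord('a') = 35
'T': A..Z range, ord('T') − ord('A') = 19
'3': 0..9 range, 52 + ord('3') − ord('0') = 55
'D': A..Z range, ord('D') − ord('A') = 3
'8': 0..9 range, 52 + ord('8') − ord('0') = 60
'7': 0..9 range, 52 + ord('7') − ord('0') = 59
'U': A..Z range, ord('U') − ord('A') = 20

Answer: 46 35 19 55 3 60 59 20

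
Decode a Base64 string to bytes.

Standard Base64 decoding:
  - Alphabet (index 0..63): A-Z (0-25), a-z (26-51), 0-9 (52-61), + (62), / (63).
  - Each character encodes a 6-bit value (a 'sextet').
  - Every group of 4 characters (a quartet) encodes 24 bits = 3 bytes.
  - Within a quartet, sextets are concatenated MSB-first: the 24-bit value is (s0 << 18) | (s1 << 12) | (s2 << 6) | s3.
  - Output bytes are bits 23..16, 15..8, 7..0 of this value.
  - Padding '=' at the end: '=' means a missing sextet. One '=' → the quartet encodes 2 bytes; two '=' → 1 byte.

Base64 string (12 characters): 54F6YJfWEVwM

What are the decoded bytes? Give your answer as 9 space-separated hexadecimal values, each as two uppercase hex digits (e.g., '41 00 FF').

After char 0 ('5'=57): chars_in_quartet=1 acc=0x39 bytes_emitted=0
After char 1 ('4'=56): chars_in_quartet=2 acc=0xE78 bytes_emitted=0
After char 2 ('F'=5): chars_in_quartet=3 acc=0x39E05 bytes_emitted=0
After char 3 ('6'=58): chars_in_quartet=4 acc=0xE7817A -> emit E7 81 7A, reset; bytes_emitted=3
After char 4 ('Y'=24): chars_in_quartet=1 acc=0x18 bytes_emitted=3
After char 5 ('J'=9): chars_in_quartet=2 acc=0x609 bytes_emitted=3
After char 6 ('f'=31): chars_in_quartet=3 acc=0x1825F bytes_emitted=3
After char 7 ('W'=22): chars_in_quartet=4 acc=0x6097D6 -> emit 60 97 D6, reset; bytes_emitted=6
After char 8 ('E'=4): chars_in_quartet=1 acc=0x4 bytes_emitted=6
After char 9 ('V'=21): chars_in_quartet=2 acc=0x115 bytes_emitted=6
After char 10 ('w'=48): chars_in_quartet=3 acc=0x4570 bytes_emitted=6
After char 11 ('M'=12): chars_in_quartet=4 acc=0x115C0C -> emit 11 5C 0C, reset; bytes_emitted=9

Answer: E7 81 7A 60 97 D6 11 5C 0C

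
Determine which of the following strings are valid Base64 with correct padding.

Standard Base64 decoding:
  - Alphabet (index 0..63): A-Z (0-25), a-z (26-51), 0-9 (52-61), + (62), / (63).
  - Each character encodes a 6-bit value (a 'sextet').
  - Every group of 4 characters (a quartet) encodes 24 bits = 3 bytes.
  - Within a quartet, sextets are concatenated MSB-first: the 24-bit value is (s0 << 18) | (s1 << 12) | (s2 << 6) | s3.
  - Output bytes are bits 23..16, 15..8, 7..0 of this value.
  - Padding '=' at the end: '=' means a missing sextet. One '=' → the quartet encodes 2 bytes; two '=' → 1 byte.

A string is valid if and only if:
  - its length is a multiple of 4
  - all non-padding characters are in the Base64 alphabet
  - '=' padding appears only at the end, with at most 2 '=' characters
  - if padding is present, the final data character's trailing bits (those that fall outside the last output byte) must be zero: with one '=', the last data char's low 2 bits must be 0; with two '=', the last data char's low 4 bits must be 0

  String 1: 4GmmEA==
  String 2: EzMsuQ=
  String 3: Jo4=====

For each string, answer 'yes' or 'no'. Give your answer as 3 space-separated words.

Answer: yes no no

Derivation:
String 1: '4GmmEA==' → valid
String 2: 'EzMsuQ=' → invalid (len=7 not mult of 4)
String 3: 'Jo4=====' → invalid (5 pad chars (max 2))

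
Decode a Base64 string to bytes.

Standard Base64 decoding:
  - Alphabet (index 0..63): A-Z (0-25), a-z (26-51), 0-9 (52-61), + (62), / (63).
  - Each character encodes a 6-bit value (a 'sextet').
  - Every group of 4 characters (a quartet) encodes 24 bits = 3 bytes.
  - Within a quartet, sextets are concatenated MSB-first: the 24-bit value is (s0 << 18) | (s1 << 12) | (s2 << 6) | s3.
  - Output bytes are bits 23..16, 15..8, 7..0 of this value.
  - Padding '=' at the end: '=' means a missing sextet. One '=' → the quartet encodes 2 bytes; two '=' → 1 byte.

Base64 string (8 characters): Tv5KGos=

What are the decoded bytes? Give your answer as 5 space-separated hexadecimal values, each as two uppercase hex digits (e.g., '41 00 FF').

After char 0 ('T'=19): chars_in_quartet=1 acc=0x13 bytes_emitted=0
After char 1 ('v'=47): chars_in_quartet=2 acc=0x4EF bytes_emitted=0
After char 2 ('5'=57): chars_in_quartet=3 acc=0x13BF9 bytes_emitted=0
After char 3 ('K'=10): chars_in_quartet=4 acc=0x4EFE4A -> emit 4E FE 4A, reset; bytes_emitted=3
After char 4 ('G'=6): chars_in_quartet=1 acc=0x6 bytes_emitted=3
After char 5 ('o'=40): chars_in_quartet=2 acc=0x1A8 bytes_emitted=3
After char 6 ('s'=44): chars_in_quartet=3 acc=0x6A2C bytes_emitted=3
Padding '=': partial quartet acc=0x6A2C -> emit 1A 8B; bytes_emitted=5

Answer: 4E FE 4A 1A 8B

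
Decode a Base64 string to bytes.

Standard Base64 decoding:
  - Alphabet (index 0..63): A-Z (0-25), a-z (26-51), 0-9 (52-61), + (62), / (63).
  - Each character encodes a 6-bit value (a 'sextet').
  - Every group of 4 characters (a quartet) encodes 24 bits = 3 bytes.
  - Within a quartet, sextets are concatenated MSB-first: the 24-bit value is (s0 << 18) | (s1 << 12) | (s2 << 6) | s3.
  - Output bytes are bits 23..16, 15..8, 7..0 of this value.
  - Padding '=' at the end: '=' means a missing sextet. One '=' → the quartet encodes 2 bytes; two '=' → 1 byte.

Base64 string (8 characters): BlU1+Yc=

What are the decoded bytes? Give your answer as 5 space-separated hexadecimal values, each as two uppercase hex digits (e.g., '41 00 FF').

After char 0 ('B'=1): chars_in_quartet=1 acc=0x1 bytes_emitted=0
After char 1 ('l'=37): chars_in_quartet=2 acc=0x65 bytes_emitted=0
After char 2 ('U'=20): chars_in_quartet=3 acc=0x1954 bytes_emitted=0
After char 3 ('1'=53): chars_in_quartet=4 acc=0x65535 -> emit 06 55 35, reset; bytes_emitted=3
After char 4 ('+'=62): chars_in_quartet=1 acc=0x3E bytes_emitted=3
After char 5 ('Y'=24): chars_in_quartet=2 acc=0xF98 bytes_emitted=3
After char 6 ('c'=28): chars_in_quartet=3 acc=0x3E61C bytes_emitted=3
Padding '=': partial quartet acc=0x3E61C -> emit F9 87; bytes_emitted=5

Answer: 06 55 35 F9 87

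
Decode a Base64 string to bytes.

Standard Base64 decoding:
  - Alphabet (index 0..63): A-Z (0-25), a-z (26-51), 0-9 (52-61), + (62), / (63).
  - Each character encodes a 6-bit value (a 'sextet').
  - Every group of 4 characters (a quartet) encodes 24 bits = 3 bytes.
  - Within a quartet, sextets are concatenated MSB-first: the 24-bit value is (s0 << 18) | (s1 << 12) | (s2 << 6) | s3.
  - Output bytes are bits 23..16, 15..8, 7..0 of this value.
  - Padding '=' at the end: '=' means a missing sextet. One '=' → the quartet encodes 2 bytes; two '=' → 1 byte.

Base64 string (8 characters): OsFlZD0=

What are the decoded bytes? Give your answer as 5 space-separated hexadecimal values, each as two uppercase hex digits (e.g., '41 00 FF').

After char 0 ('O'=14): chars_in_quartet=1 acc=0xE bytes_emitted=0
After char 1 ('s'=44): chars_in_quartet=2 acc=0x3AC bytes_emitted=0
After char 2 ('F'=5): chars_in_quartet=3 acc=0xEB05 bytes_emitted=0
After char 3 ('l'=37): chars_in_quartet=4 acc=0x3AC165 -> emit 3A C1 65, reset; bytes_emitted=3
After char 4 ('Z'=25): chars_in_quartet=1 acc=0x19 bytes_emitted=3
After char 5 ('D'=3): chars_in_quartet=2 acc=0x643 bytes_emitted=3
After char 6 ('0'=52): chars_in_quartet=3 acc=0x190F4 bytes_emitted=3
Padding '=': partial quartet acc=0x190F4 -> emit 64 3D; bytes_emitted=5

Answer: 3A C1 65 64 3D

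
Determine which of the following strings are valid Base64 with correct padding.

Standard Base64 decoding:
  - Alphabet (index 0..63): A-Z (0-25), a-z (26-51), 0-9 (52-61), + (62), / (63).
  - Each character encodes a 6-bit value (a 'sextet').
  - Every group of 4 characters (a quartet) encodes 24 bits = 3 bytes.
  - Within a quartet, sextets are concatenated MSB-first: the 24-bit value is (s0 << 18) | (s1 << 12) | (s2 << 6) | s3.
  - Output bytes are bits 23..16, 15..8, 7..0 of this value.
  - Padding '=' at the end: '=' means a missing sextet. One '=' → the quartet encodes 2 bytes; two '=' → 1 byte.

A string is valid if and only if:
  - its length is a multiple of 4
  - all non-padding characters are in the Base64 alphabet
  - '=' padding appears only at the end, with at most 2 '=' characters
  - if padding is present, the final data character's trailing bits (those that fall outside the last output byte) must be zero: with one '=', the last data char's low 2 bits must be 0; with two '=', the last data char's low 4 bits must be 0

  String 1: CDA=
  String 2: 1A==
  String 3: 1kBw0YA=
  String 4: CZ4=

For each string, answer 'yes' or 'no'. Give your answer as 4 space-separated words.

Answer: yes yes yes yes

Derivation:
String 1: 'CDA=' → valid
String 2: '1A==' → valid
String 3: '1kBw0YA=' → valid
String 4: 'CZ4=' → valid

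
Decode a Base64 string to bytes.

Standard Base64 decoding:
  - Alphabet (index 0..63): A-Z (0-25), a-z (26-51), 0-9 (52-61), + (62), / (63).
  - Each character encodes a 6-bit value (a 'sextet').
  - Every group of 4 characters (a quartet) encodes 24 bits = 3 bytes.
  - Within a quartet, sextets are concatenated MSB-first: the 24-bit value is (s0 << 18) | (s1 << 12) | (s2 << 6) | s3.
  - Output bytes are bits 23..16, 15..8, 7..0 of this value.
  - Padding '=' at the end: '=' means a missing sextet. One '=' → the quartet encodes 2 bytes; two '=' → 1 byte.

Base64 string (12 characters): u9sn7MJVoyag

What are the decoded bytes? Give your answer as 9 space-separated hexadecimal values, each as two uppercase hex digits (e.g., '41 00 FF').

Answer: BB DB 27 EC C2 55 A3 26 A0

Derivation:
After char 0 ('u'=46): chars_in_quartet=1 acc=0x2E bytes_emitted=0
After char 1 ('9'=61): chars_in_quartet=2 acc=0xBBD bytes_emitted=0
After char 2 ('s'=44): chars_in_quartet=3 acc=0x2EF6C bytes_emitted=0
After char 3 ('n'=39): chars_in_quartet=4 acc=0xBBDB27 -> emit BB DB 27, reset; bytes_emitted=3
After char 4 ('7'=59): chars_in_quartet=1 acc=0x3B bytes_emitted=3
After char 5 ('M'=12): chars_in_quartet=2 acc=0xECC bytes_emitted=3
After char 6 ('J'=9): chars_in_quartet=3 acc=0x3B309 bytes_emitted=3
After char 7 ('V'=21): chars_in_quartet=4 acc=0xECC255 -> emit EC C2 55, reset; bytes_emitted=6
After char 8 ('o'=40): chars_in_quartet=1 acc=0x28 bytes_emitted=6
After char 9 ('y'=50): chars_in_quartet=2 acc=0xA32 bytes_emitted=6
After char 10 ('a'=26): chars_in_quartet=3 acc=0x28C9A bytes_emitted=6
After char 11 ('g'=32): chars_in_quartet=4 acc=0xA326A0 -> emit A3 26 A0, reset; bytes_emitted=9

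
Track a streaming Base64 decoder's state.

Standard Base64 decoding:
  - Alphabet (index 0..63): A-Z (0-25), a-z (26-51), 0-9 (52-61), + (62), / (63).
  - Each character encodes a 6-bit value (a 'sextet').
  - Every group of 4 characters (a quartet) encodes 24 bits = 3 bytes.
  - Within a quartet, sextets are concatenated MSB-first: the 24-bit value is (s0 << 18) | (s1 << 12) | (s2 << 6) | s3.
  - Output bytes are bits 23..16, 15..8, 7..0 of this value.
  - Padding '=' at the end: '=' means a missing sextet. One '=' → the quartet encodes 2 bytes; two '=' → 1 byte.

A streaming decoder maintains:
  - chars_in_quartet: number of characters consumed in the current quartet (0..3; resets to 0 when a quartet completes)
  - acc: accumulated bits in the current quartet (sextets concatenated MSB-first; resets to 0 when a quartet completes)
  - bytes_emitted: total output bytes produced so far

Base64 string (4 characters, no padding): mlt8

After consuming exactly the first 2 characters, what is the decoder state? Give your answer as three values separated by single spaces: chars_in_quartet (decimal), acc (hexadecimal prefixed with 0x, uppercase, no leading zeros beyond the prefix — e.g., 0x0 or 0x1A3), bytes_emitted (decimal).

Answer: 2 0x9A5 0

Derivation:
After char 0 ('m'=38): chars_in_quartet=1 acc=0x26 bytes_emitted=0
After char 1 ('l'=37): chars_in_quartet=2 acc=0x9A5 bytes_emitted=0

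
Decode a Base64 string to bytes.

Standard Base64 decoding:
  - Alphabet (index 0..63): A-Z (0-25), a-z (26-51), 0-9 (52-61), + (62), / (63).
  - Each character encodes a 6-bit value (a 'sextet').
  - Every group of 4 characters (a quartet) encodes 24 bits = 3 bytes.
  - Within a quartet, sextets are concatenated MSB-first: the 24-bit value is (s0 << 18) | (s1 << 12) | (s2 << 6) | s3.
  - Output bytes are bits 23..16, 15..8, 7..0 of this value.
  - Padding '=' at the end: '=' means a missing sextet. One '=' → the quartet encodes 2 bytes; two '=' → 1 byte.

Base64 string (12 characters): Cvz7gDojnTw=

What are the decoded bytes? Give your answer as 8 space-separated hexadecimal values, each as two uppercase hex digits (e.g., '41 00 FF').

Answer: 0A FC FB 80 3A 23 9D 3C

Derivation:
After char 0 ('C'=2): chars_in_quartet=1 acc=0x2 bytes_emitted=0
After char 1 ('v'=47): chars_in_quartet=2 acc=0xAF bytes_emitted=0
After char 2 ('z'=51): chars_in_quartet=3 acc=0x2BF3 bytes_emitted=0
After char 3 ('7'=59): chars_in_quartet=4 acc=0xAFCFB -> emit 0A FC FB, reset; bytes_emitted=3
After char 4 ('g'=32): chars_in_quartet=1 acc=0x20 bytes_emitted=3
After char 5 ('D'=3): chars_in_quartet=2 acc=0x803 bytes_emitted=3
After char 6 ('o'=40): chars_in_quartet=3 acc=0x200E8 bytes_emitted=3
After char 7 ('j'=35): chars_in_quartet=4 acc=0x803A23 -> emit 80 3A 23, reset; bytes_emitted=6
After char 8 ('n'=39): chars_in_quartet=1 acc=0x27 bytes_emitted=6
After char 9 ('T'=19): chars_in_quartet=2 acc=0x9D3 bytes_emitted=6
After char 10 ('w'=48): chars_in_quartet=3 acc=0x274F0 bytes_emitted=6
Padding '=': partial quartet acc=0x274F0 -> emit 9D 3C; bytes_emitted=8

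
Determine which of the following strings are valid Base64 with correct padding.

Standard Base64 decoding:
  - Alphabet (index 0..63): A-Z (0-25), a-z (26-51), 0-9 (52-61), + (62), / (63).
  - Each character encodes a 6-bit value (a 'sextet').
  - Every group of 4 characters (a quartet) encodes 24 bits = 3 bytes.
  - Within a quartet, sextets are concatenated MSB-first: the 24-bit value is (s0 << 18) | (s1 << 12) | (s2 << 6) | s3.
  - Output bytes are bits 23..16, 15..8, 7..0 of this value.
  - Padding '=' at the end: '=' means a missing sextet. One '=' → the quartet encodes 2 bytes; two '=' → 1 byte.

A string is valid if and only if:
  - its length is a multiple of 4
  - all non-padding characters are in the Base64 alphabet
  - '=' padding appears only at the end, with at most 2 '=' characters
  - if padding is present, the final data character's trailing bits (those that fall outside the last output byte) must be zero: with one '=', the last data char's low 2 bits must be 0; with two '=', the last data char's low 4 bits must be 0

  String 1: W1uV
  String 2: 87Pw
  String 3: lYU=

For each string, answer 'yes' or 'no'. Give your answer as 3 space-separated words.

Answer: yes yes yes

Derivation:
String 1: 'W1uV' → valid
String 2: '87Pw' → valid
String 3: 'lYU=' → valid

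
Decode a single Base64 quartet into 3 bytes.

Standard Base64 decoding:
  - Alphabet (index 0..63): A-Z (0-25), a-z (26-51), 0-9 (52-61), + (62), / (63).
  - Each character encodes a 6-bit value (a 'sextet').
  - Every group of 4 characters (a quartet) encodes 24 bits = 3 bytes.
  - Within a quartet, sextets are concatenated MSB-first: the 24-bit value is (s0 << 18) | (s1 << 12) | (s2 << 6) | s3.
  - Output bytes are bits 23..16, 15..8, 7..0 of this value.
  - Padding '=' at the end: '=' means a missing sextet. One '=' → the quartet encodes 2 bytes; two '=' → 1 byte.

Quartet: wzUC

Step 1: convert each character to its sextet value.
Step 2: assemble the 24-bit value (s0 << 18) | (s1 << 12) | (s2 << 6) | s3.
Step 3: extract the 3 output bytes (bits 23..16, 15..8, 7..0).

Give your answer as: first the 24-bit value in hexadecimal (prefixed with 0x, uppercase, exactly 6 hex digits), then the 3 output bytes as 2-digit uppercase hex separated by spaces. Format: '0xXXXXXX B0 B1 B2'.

Sextets: w=48, z=51, U=20, C=2
24-bit: (48<<18) | (51<<12) | (20<<6) | 2
      = 0xC00000 | 0x033000 | 0x000500 | 0x000002
      = 0xC33502
Bytes: (v>>16)&0xFF=C3, (v>>8)&0xFF=35, v&0xFF=02

Answer: 0xC33502 C3 35 02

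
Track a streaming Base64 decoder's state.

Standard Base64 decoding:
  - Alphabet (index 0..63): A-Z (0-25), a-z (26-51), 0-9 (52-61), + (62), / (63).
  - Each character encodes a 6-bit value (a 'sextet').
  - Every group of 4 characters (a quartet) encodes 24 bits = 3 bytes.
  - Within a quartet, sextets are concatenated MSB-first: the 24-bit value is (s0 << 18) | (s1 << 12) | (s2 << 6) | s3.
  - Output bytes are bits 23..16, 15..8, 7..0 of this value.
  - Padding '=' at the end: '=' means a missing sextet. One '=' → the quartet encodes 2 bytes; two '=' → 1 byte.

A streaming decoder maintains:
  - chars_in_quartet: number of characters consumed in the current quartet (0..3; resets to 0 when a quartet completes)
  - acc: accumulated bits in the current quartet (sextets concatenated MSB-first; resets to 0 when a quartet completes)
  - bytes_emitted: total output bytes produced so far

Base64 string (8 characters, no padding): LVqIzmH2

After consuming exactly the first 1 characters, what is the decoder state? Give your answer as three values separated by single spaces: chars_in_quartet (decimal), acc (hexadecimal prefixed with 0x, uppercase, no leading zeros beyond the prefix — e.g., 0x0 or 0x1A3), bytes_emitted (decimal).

Answer: 1 0xB 0

Derivation:
After char 0 ('L'=11): chars_in_quartet=1 acc=0xB bytes_emitted=0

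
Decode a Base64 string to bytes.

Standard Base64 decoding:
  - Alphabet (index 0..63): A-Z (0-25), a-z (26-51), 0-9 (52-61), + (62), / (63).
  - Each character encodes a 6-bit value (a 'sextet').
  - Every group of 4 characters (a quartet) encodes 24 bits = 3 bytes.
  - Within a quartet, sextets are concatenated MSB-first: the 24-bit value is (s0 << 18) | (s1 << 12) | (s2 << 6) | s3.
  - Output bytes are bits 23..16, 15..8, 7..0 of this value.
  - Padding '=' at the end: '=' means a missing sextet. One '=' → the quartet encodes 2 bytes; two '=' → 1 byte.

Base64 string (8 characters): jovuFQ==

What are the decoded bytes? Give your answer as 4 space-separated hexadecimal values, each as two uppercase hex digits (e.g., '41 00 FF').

Answer: 8E 8B EE 15

Derivation:
After char 0 ('j'=35): chars_in_quartet=1 acc=0x23 bytes_emitted=0
After char 1 ('o'=40): chars_in_quartet=2 acc=0x8E8 bytes_emitted=0
After char 2 ('v'=47): chars_in_quartet=3 acc=0x23A2F bytes_emitted=0
After char 3 ('u'=46): chars_in_quartet=4 acc=0x8E8BEE -> emit 8E 8B EE, reset; bytes_emitted=3
After char 4 ('F'=5): chars_in_quartet=1 acc=0x5 bytes_emitted=3
After char 5 ('Q'=16): chars_in_quartet=2 acc=0x150 bytes_emitted=3
Padding '==': partial quartet acc=0x150 -> emit 15; bytes_emitted=4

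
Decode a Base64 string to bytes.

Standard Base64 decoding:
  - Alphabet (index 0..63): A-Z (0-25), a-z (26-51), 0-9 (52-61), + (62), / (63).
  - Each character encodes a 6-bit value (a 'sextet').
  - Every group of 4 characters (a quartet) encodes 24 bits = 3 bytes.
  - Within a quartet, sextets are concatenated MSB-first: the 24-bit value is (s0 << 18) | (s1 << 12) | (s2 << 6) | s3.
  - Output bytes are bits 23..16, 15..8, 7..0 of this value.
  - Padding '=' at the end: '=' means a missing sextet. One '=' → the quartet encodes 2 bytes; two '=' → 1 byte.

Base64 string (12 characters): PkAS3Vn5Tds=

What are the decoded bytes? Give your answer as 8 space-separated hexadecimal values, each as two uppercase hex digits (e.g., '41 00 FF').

Answer: 3E 40 12 DD 59 F9 4D DB

Derivation:
After char 0 ('P'=15): chars_in_quartet=1 acc=0xF bytes_emitted=0
After char 1 ('k'=36): chars_in_quartet=2 acc=0x3E4 bytes_emitted=0
After char 2 ('A'=0): chars_in_quartet=3 acc=0xF900 bytes_emitted=0
After char 3 ('S'=18): chars_in_quartet=4 acc=0x3E4012 -> emit 3E 40 12, reset; bytes_emitted=3
After char 4 ('3'=55): chars_in_quartet=1 acc=0x37 bytes_emitted=3
After char 5 ('V'=21): chars_in_quartet=2 acc=0xDD5 bytes_emitted=3
After char 6 ('n'=39): chars_in_quartet=3 acc=0x37567 bytes_emitted=3
After char 7 ('5'=57): chars_in_quartet=4 acc=0xDD59F9 -> emit DD 59 F9, reset; bytes_emitted=6
After char 8 ('T'=19): chars_in_quartet=1 acc=0x13 bytes_emitted=6
After char 9 ('d'=29): chars_in_quartet=2 acc=0x4DD bytes_emitted=6
After char 10 ('s'=44): chars_in_quartet=3 acc=0x1376C bytes_emitted=6
Padding '=': partial quartet acc=0x1376C -> emit 4D DB; bytes_emitted=8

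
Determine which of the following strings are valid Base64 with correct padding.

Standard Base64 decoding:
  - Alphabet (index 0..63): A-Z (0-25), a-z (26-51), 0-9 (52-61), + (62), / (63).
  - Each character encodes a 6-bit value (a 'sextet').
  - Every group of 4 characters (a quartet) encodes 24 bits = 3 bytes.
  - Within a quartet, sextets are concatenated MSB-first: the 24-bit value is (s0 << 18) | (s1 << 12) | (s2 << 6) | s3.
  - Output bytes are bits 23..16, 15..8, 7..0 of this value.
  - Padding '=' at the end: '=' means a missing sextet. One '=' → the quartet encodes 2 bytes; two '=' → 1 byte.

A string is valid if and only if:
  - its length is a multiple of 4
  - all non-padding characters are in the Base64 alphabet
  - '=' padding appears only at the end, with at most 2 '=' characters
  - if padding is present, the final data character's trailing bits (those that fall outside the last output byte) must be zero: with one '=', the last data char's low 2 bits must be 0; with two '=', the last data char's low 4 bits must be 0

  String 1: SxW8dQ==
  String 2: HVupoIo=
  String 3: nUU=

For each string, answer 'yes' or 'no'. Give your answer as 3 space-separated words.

Answer: yes yes yes

Derivation:
String 1: 'SxW8dQ==' → valid
String 2: 'HVupoIo=' → valid
String 3: 'nUU=' → valid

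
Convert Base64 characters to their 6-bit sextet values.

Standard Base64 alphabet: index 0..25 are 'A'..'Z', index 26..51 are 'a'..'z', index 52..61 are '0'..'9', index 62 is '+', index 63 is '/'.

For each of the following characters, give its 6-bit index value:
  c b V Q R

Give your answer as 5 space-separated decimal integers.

Answer: 28 27 21 16 17

Derivation:
'c': a..z range, 26 + ord('c') − ord('a') = 28
'b': a..z range, 26 + ord('b') − ord('a') = 27
'V': A..Z range, ord('V') − ord('A') = 21
'Q': A..Z range, ord('Q') − ord('A') = 16
'R': A..Z range, ord('R') − ord('A') = 17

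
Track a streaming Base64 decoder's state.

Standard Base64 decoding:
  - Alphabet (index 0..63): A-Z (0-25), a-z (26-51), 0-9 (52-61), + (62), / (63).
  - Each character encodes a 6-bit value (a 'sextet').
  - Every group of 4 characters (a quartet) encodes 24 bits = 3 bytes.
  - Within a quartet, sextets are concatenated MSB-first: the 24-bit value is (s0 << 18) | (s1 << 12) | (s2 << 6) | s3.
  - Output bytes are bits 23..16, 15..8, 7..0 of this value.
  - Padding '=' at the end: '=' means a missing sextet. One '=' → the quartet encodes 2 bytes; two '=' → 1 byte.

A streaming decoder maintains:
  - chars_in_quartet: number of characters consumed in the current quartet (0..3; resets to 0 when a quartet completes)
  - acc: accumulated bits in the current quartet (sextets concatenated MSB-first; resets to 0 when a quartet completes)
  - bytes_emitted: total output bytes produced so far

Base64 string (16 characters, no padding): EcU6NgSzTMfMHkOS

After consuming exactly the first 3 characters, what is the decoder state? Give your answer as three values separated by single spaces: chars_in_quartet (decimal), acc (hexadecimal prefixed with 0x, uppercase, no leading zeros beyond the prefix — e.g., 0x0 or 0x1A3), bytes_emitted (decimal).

After char 0 ('E'=4): chars_in_quartet=1 acc=0x4 bytes_emitted=0
After char 1 ('c'=28): chars_in_quartet=2 acc=0x11C bytes_emitted=0
After char 2 ('U'=20): chars_in_quartet=3 acc=0x4714 bytes_emitted=0

Answer: 3 0x4714 0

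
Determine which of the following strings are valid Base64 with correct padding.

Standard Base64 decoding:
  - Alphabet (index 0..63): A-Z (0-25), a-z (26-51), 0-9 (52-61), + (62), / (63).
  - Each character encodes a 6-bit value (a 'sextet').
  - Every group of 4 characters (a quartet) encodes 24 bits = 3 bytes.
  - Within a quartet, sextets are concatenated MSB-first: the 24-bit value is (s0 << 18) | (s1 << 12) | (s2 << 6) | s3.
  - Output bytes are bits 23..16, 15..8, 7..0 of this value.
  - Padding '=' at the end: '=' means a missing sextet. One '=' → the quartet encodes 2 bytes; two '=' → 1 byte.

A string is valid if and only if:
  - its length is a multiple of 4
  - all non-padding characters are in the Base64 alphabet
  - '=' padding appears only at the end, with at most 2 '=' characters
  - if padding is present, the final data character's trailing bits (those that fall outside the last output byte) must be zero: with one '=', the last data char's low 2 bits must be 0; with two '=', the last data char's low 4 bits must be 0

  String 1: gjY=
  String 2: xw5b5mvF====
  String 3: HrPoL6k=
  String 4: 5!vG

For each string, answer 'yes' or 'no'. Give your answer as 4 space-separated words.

String 1: 'gjY=' → valid
String 2: 'xw5b5mvF====' → invalid (4 pad chars (max 2))
String 3: 'HrPoL6k=' → valid
String 4: '5!vG' → invalid (bad char(s): ['!'])

Answer: yes no yes no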